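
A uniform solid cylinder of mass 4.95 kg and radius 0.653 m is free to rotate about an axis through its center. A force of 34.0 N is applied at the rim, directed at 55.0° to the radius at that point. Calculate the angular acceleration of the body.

I = ½MR² = (1/2)(4.95)(0.653)² = 1.055 kg·m².
Only the tangential component produces torque: τ = F R sinθ = (34.0)(0.653) sin 55.0° = 18.19 N·m.
Newton's second law for rotation, τ = Iα, gives α = τ/I = 18.19/1.055 = 17.23 rad/s².

α ≈ 17.2 rad/s²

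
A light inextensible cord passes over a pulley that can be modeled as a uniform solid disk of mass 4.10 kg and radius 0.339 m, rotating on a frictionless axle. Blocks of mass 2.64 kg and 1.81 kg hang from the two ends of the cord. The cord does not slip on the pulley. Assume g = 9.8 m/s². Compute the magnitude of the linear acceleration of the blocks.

I = ½MR² = (1/2)(4.10)(0.339)² = 0.2356 kg·m².
Heavier block: m₁g − T₁ = m₁a. Lighter block: T₂ − m₂g = m₂a.
Pulley: (T₁ − T₂)R = Iα = I(a/R), so T₁ − T₂ = (I/R²)a = (1/2)M_p a = 2.050·a.
Adding the three: (m₁ − m₂)g = (m₁ + m₂ + 2.050)a, so a = (2.64 − 1.81)(9.8)/(2.64 + 1.81 + 2.050) = 1.251 m/s².

a ≈ 1.25 m/s²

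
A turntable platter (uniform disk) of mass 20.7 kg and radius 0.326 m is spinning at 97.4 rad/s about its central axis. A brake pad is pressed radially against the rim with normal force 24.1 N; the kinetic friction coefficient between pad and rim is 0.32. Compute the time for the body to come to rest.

I = ½MR² = (1/2)(20.7)(0.326)² = 1.100 kg·m².
Friction force f = μN = (0.32)(24.1) = 7.712 N at the rim; torque magnitude τ = fR = 2.514 N·m, opposing ω.
|α| = τ/I = 2.514/1.100 = 2.286 rad/s² (deceleration).
0 = ω₀ − |α|t ⇒ t = ω₀/|α| = 97.4/2.286 = 42.61 s.

t ≈ 42.6 s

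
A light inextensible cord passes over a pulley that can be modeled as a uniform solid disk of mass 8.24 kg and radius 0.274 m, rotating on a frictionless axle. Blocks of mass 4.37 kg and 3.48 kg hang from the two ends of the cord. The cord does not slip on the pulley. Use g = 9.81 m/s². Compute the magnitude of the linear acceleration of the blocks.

a ≈ 0.729 m/s²

I = ½MR² = (1/2)(8.24)(0.274)² = 0.3093 kg·m².
Heavier block: m₁g − T₁ = m₁a. Lighter block: T₂ − m₂g = m₂a.
Pulley: (T₁ − T₂)R = Iα = I(a/R), so T₁ − T₂ = (I/R²)a = (1/2)M_p a = 4.120·a.
Adding the three: (m₁ − m₂)g = (m₁ + m₂ + 4.120)a, so a = (4.37 − 3.48)(9.81)/(4.37 + 3.48 + 4.120) = 0.7294 m/s².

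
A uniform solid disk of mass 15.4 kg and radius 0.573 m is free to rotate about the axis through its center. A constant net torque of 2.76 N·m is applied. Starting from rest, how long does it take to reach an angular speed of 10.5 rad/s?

I = ½MR² = (1/2)(15.4)(0.573)² = 2.528 kg·m².
α = τ/I = 2.76/2.528 = 1.092 rad/s².
ω = αt ⇒ t = ω/α = 10.5/1.092 = 9.618 s.

t ≈ 9.62 s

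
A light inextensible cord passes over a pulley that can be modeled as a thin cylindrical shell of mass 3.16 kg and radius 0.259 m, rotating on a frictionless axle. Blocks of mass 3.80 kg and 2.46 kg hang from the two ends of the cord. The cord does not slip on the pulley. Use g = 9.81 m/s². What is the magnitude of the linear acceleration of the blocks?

I = MR² = (3.16)(0.259)² = 0.2120 kg·m².
Heavier block: m₁g − T₁ = m₁a. Lighter block: T₂ − m₂g = m₂a.
Pulley: (T₁ − T₂)R = Iα = I(a/R), so T₁ − T₂ = (I/R²)a = 1·M_p a = 3.160·a.
Adding the three: (m₁ − m₂)g = (m₁ + m₂ + 3.160)a, so a = (3.80 − 2.46)(9.81)/(3.80 + 2.46 + 3.160) = 1.395 m/s².

a ≈ 1.40 m/s²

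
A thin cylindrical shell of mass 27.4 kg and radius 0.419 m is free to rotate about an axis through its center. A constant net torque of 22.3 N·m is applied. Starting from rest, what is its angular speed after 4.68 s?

ω ≈ 21.7 rad/s

I = MR² = (27.4)(0.419)² = 4.810 kg·m².
α = τ/I = 22.3/4.810 = 4.636 rad/s².
ω = ω₀ + αt = 0 + (4.636)(4.68) = 21.70 rad/s.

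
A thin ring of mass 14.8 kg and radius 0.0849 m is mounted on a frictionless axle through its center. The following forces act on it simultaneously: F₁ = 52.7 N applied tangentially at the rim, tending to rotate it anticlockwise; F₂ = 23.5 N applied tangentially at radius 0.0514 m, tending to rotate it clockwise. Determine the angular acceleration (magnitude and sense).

α ≈ 30.6 rad/s², anticlockwise

I = MR² = (14.8)(0.0849)² = 0.1067 kg·m².
Taking anticlockwise as positive: τ₁ = +(52.7)(0.0849) = +4.474 N·m; τ₂ = −(23.5)(0.0514) = −1.208 N·m.
Net torque τ = 3.266 N·m.
α = τ/I = 3.266/0.1067 = 30.62 rad/s².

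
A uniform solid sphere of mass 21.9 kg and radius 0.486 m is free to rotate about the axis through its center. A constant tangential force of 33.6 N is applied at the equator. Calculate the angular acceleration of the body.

I = (2/5)MR² = (2/5)(21.9)(0.486)² = 2.069 kg·m².
τ = F R = (33.6)(0.486) = 16.33 N·m.
From τ = Iα: α = 16.33/2.069 = 7.892 rad/s².

α ≈ 7.89 rad/s²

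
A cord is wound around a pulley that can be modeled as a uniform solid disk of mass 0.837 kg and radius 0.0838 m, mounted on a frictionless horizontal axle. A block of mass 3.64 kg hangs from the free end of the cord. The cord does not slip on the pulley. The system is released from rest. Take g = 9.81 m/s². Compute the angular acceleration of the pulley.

I = ½MR² = (1/2)(0.837)(0.0838)² = 0.002939 kg·m².
Block: mg − T = ma. Pulley: TR = Iα. No-slip: a = αR, so T = (I/R²)a = 0.4185·a.
Then mg = (m + 0.4185)a, so a = (3.64)(9.81)/(3.64 + 0.4185) = 8.798 m/s².
α = a/R = 8.798/0.0838 = 105.0 rad/s².

α ≈ 105 rad/s²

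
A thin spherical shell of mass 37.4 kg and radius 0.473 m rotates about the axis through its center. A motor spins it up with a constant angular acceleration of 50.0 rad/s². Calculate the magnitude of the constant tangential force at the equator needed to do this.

I = (2/3)MR² = (2/3)(37.4)(0.473)² = 5.578 kg·m².
The required torque is τ = Iα = (5.578)(50.00) = 278.9 N·m.
A tangential force at the equator gives τ = FR, so F = τ/R = 278.9/0.473 = 589.7 N.

F ≈ 590 N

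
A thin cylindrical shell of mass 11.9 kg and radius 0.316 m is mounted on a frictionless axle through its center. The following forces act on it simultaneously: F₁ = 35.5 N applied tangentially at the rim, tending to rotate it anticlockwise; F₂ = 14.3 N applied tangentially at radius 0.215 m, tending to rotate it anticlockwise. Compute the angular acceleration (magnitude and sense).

I = MR² = (11.9)(0.316)² = 1.188 kg·m².
Taking anticlockwise as positive: τ₁ = +(35.5)(0.316) = +11.22 N·m; τ₂ = +(14.3)(0.215) = +3.075 N·m.
Net torque τ = 14.29 N·m.
α = τ/I = 14.29/1.188 = 12.03 rad/s².

α ≈ 12.0 rad/s², anticlockwise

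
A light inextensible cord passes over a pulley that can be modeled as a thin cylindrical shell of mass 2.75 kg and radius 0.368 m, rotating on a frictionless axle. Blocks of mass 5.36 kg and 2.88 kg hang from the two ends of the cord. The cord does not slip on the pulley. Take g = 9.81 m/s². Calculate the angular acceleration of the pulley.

I = MR² = (2.75)(0.368)² = 0.3724 kg·m².
Heavier block: m₁g − T₁ = m₁a. Lighter block: T₂ − m₂g = m₂a.
Pulley: (T₁ − T₂)R = Iα = I(a/R), so T₁ − T₂ = (I/R²)a = 1·M_p a = 2.750·a.
Adding the three: (m₁ − m₂)g = (m₁ + m₂ + 2.750)a, so a = (5.36 − 2.88)(9.81)/(5.36 + 2.88 + 2.750) = 2.214 m/s².
α = a/R = 2.214/0.368 = 6.016 rad/s².

α ≈ 6.02 rad/s²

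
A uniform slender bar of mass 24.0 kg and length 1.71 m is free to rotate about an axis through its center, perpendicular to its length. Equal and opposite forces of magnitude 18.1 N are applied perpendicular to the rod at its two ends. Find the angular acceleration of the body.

α ≈ 5.29 rad/s²

I = (1/12)ML² = (1/12)(24.0)(1.71)² = 5.848 kg·m².
The couple gives τ = F·(L/2) + F·(L/2) = F L = (18.1)(1.71) = 30.95 N·m.
Newton's second law for rotation, τ = Iα, gives α = τ/I = 30.95/5.848 = 5.292 rad/s².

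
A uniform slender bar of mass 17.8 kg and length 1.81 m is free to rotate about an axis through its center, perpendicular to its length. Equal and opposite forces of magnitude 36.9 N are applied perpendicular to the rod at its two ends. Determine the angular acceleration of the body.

I = (1/12)ML² = (1/12)(17.8)(1.81)² = 4.860 kg·m².
The couple gives τ = F·(L/2) + F·(L/2) = F L = (36.9)(1.81) = 66.79 N·m.
Newton's second law for rotation, τ = Iα, gives α = τ/I = 66.79/4.860 = 13.74 rad/s².

α ≈ 13.7 rad/s²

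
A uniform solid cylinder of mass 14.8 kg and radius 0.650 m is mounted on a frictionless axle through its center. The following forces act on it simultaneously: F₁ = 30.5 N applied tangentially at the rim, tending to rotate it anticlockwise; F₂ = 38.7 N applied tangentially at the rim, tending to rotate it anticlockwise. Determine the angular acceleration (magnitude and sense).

I = ½MR² = (1/2)(14.8)(0.650)² = 3.127 kg·m².
Taking anticlockwise as positive: τ₁ = +(30.5)(0.650) = +19.82 N·m; τ₂ = +(38.7)(0.650) = +25.16 N·m.
Net torque τ = 44.98 N·m.
α = τ/I = 44.98/3.127 = 14.39 rad/s².

α ≈ 14.4 rad/s², anticlockwise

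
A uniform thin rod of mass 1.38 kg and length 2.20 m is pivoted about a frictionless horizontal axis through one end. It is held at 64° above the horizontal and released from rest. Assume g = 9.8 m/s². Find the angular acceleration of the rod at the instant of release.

About the pivot, I = (1/3)ML² = (1/3)(1.38)(2.20)² = 2.226 kg·m².
The weight acts at the center, a distance L/2 = 1.100 m from the pivot; τ = Mg(L/2) cos 64° = 6.521 N·m.
α = τ/I = 6.521/2.226 = 2.929 rad/s².
(Equivalently α = (3g/(2L)) cos 64° = 2.929 rad/s².)

α ≈ 2.93 rad/s²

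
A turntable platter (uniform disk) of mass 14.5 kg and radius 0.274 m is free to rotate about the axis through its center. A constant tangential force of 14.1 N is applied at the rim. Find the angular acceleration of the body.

α ≈ 7.10 rad/s²

I = ½MR² = (1/2)(14.5)(0.274)² = 0.5443 kg·m².
τ = F R = (14.1)(0.274) = 3.863 N·m.
Newton's second law for rotation, τ = Iα, gives α = τ/I = 3.863/0.5443 = 7.098 rad/s².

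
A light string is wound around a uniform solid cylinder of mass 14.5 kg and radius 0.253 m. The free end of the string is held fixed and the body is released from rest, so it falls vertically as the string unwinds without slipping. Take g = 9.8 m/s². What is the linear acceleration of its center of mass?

Translation: Mg − T = Ma. Rotation about the center: TR = Iα with I = ½MR².
With a = αR: T = (I/R²)a = (1/2)M a, so Mg = (1 + 0.5000)Ma.
a = g/(1 + 0.5000) = 9.8/1.500 = 6.533 m/s².

a ≈ 6.53 m/s²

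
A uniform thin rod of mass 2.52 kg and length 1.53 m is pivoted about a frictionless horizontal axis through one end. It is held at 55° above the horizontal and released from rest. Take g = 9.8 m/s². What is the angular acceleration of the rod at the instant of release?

α ≈ 5.51 rad/s²

About the pivot, I = (1/3)ML² = (1/3)(2.52)(1.53)² = 1.966 kg·m².
The weight acts at the center, a distance L/2 = 0.7650 m from the pivot; τ = Mg(L/2) cos 55° = 10.84 N·m.
α = τ/I = 10.84/1.966 = 5.511 rad/s².
(Equivalently α = (3g/(2L)) cos 55° = 5.511 rad/s².)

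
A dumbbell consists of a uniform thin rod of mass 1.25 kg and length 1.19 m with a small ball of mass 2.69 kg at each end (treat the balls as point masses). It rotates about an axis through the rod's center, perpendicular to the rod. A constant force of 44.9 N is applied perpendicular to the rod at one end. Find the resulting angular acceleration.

I_rod = (1/12)ML² = (1/12)(1.25)(1.19)² = 0.1475 kg·m².
I_balls = 2·m·(L/2)² = 2(2.69)(0.5950)² = 1.905 kg·m².
Total I = 2.052 kg·m².
τ = F·(L/2) = (44.9)(0.595) = 26.72 N·m.
α = τ/I = 26.72/2.052 = 13.02 rad/s².

α ≈ 13.0 rad/s²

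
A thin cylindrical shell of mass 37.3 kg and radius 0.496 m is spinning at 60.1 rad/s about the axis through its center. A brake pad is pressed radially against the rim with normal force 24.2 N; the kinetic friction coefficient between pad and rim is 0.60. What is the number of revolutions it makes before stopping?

≈ 366 revolutions

I = MR² = (37.3)(0.496)² = 9.176 kg·m².
Friction force f = μN = (0.60)(24.2) = 14.52 N at the rim; torque magnitude τ = fR = 7.202 N·m, opposing ω.
|α| = τ/I = 7.202/9.176 = 0.7848 rad/s² (deceleration).
ω² = ω₀² − 2|α|θ with ω = 0 ⇒ θ = ω₀²/(2|α|) = 2301 rad = 366.2 rev.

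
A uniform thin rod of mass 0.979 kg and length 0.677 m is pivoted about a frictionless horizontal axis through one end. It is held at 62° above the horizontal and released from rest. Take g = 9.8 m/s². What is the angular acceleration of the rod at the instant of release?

α ≈ 10.2 rad/s²

About the pivot, I = (1/3)ML² = (1/3)(0.979)(0.677)² = 0.1496 kg·m².
The weight acts at the center, a distance L/2 = 0.3385 m from the pivot; τ = Mg(L/2) cos 62° = 1.525 N·m.
α = τ/I = 1.525/0.1496 = 10.19 rad/s².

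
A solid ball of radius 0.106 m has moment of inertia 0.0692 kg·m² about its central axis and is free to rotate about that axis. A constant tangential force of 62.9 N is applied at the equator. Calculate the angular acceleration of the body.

α ≈ 96.3 rad/s²

τ = F R = (62.9)(0.106) = 6.667 N·m.
Newton's second law for rotation, τ = Iα, gives α = τ/I = 6.667/0.06920 = 96.35 rad/s².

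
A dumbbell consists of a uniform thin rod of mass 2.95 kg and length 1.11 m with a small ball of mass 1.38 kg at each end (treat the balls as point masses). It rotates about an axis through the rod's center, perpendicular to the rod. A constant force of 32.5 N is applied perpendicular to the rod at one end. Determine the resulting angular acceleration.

α ≈ 15.6 rad/s²

I_rod = (1/12)ML² = (1/12)(2.95)(1.11)² = 0.3029 kg·m².
I_balls = 2·m·(L/2)² = 2(1.38)(0.5550)² = 0.8501 kg·m².
Total I = 1.153 kg·m².
τ = F·(L/2) = (32.5)(0.555) = 18.04 N·m.
α = τ/I = 18.04/1.153 = 15.64 rad/s².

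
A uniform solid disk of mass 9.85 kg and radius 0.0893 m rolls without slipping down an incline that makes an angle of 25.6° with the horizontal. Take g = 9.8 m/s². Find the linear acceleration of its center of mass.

a ≈ 2.82 m/s²

Translation along the incline: Mg sinθ − f = Ma.
Rotation about the center: fR = Iα with I = ½MR². No-slip gives a = αR, so f = (I/R²)a = (1/2)M a.
Substituting: Mg sinθ = (1 + 0.5000)Ma, so a = g sinθ/(1 + 0.5000) = (9.8) sin 25.6° / 1.500 = 2.823 m/s².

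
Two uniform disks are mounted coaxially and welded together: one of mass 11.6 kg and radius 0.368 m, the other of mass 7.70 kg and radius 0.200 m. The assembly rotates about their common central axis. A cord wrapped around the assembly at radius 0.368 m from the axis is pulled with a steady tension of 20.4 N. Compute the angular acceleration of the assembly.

I = ½M₁R₁² + ½M₂R₂² = ½(11.6)(0.368)² + ½(7.70)(0.200)² = 0.9395 kg·m².
τ = F r = (20.4)(0.368) = 7.507 N·m.
α = τ/I = 7.507/0.9395 = 7.991 rad/s².

α ≈ 7.99 rad/s²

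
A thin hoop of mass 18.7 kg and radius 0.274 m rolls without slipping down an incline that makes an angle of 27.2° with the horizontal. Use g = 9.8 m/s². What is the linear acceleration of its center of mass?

Translation along the incline: Mg sinθ − f = Ma.
Rotation about the center: fR = Iα with I = MR². No-slip gives a = αR, so f = (I/R²)a = M a.
Substituting: Mg sinθ = (1 + 1.000)Ma, so a = g sinθ/(1 + 1.000) = (9.8) sin 27.2° / 2.000 = 2.240 m/s².

a ≈ 2.24 m/s²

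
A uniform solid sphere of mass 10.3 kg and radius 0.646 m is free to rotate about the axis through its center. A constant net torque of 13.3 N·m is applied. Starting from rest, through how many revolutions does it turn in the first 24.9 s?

≈ 382 revolutions

I = (2/5)MR² = (2/5)(10.3)(0.646)² = 1.719 kg·m².
α = τ/I = 13.3/1.719 = 7.736 rad/s².
θ = ½αt² = ½(7.736)(24.9)² = 2398 rad.
Revolutions = θ/(2π) = 381.7.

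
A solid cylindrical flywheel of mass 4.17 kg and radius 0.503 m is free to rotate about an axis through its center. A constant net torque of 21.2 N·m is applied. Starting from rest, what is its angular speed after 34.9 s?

ω ≈ 1400 rad/s

I = ½MR² = (1/2)(4.17)(0.503)² = 0.5275 kg·m².
α = τ/I = 21.2/0.5275 = 40.19 rad/s².
ω = ω₀ + αt = 0 + (40.19)(34.9) = 1403 rad/s.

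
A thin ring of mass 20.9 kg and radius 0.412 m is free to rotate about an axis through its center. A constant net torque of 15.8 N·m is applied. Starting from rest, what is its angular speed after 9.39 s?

ω ≈ 41.8 rad/s

I = MR² = (20.9)(0.412)² = 3.548 kg·m².
α = τ/I = 15.8/3.548 = 4.454 rad/s².
ω = ω₀ + αt = 0 + (4.454)(9.39) = 41.82 rad/s.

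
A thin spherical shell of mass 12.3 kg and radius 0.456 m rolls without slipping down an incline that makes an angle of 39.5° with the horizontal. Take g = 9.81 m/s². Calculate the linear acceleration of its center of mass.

a ≈ 3.74 m/s²

Translation along the incline: Mg sinθ − f = Ma.
Rotation about the center: fR = Iα with I = (2/3)MR². No-slip gives a = αR, so f = (I/R²)a = (2/3)M a.
Substituting: Mg sinθ = (1 + 0.6667)Ma, so a = g sinθ/(1 + 0.6667) = (9.81) sin 39.5° / 1.667 = 3.744 m/s².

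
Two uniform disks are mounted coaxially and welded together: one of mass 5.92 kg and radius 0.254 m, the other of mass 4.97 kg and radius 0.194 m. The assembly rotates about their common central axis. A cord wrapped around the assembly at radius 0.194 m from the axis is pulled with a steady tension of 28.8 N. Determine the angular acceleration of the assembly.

I = ½M₁R₁² + ½M₂R₂² = ½(5.92)(0.254)² + ½(4.97)(0.194)² = 0.2845 kg·m².
τ = F r = (28.8)(0.194) = 5.587 N·m.
α = τ/I = 5.587/0.2845 = 19.64 rad/s².

α ≈ 19.6 rad/s²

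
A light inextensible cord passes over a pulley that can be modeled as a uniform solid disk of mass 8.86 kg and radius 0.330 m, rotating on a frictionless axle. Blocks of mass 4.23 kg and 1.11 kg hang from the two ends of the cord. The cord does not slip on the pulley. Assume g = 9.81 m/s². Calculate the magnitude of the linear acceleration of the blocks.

I = ½MR² = (1/2)(8.86)(0.330)² = 0.4824 kg·m².
Heavier block: m₁g − T₁ = m₁a. Lighter block: T₂ − m₂g = m₂a.
Pulley: (T₁ − T₂)R = Iα = I(a/R), so T₁ − T₂ = (I/R²)a = (1/2)M_p a = 4.430·a.
Adding the three: (m₁ − m₂)g = (m₁ + m₂ + 4.430)a, so a = (4.23 − 1.11)(9.81)/(4.23 + 1.11 + 4.430) = 3.133 m/s².

a ≈ 3.13 m/s²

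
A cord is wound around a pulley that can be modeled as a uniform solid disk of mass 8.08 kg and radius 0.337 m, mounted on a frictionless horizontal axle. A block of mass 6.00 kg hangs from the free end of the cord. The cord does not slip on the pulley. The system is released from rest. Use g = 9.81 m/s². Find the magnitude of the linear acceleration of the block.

a ≈ 5.86 m/s²

I = ½MR² = (1/2)(8.08)(0.337)² = 0.4588 kg·m².
Block: mg − T = ma. Pulley: TR = Iα. No-slip: a = αR, so T = (I/R²)a = 4.040·a.
Then mg = (m + 4.040)a, so a = (6.00)(9.81)/(6.00 + 4.040) = 5.863 m/s².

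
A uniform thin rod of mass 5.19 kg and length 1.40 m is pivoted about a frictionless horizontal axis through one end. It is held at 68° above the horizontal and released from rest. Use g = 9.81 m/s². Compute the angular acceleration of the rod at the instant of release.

α ≈ 3.94 rad/s²

About the pivot, I = (1/3)ML² = (1/3)(5.19)(1.40)² = 3.391 kg·m².
The weight acts at the center, a distance L/2 = 0.7000 m from the pivot; τ = Mg(L/2) cos 68° = 13.35 N·m.
α = τ/I = 13.35/3.391 = 3.937 rad/s².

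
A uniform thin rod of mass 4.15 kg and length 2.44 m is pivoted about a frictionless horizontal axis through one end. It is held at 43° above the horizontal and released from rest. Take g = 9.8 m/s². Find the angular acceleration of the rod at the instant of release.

α ≈ 4.41 rad/s²

About the pivot, I = (1/3)ML² = (1/3)(4.15)(2.44)² = 8.236 kg·m².
The weight acts at the center, a distance L/2 = 1.220 m from the pivot; τ = Mg(L/2) cos 43° = 36.29 N·m.
α = τ/I = 36.29/8.236 = 4.406 rad/s².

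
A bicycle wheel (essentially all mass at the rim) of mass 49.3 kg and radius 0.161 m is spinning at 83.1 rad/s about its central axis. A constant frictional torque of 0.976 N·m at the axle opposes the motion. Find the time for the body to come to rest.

I = MR² = (49.3)(0.161)² = 1.278 kg·m².
The net torque has magnitude 0.976 N·m, opposing ω.
|α| = τ/I = 0.9760/1.278 = 0.7637 rad/s² (deceleration).
0 = ω₀ − |α|t ⇒ t = ω₀/|α| = 83.1/0.7637 = 108.8 s.

t ≈ 109 s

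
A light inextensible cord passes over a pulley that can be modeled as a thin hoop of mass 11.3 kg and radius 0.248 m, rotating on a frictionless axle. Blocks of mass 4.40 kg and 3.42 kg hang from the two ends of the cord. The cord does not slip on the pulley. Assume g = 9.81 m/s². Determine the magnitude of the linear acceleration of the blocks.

a ≈ 0.503 m/s²

I = MR² = (11.3)(0.248)² = 0.6950 kg·m².
Heavier block: m₁g − T₁ = m₁a. Lighter block: T₂ − m₂g = m₂a.
Pulley: (T₁ − T₂)R = Iα = I(a/R), so T₁ − T₂ = (I/R²)a = 1·M_p a = 11.30·a.
Adding the three: (m₁ − m₂)g = (m₁ + m₂ + 11.30)a, so a = (4.40 − 3.42)(9.81)/(4.40 + 3.42 + 11.30) = 0.5028 m/s².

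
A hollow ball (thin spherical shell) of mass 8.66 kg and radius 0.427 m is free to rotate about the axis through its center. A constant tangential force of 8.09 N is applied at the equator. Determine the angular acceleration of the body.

α ≈ 3.28 rad/s²

I = (2/3)MR² = (2/3)(8.66)(0.427)² = 1.053 kg·m².
τ = F R = (8.09)(0.427) = 3.454 N·m.
Newton's second law for rotation, τ = Iα, gives α = τ/I = 3.454/1.053 = 3.282 rad/s².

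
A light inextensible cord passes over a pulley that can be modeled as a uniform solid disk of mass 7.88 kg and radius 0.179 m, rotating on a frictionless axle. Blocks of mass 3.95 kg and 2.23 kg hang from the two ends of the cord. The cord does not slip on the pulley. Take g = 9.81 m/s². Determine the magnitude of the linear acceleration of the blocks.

I = ½MR² = (1/2)(7.88)(0.179)² = 0.1262 kg·m².
Heavier block: m₁g − T₁ = m₁a. Lighter block: T₂ − m₂g = m₂a.
Pulley: (T₁ − T₂)R = Iα = I(a/R), so T₁ − T₂ = (I/R²)a = (1/2)M_p a = 3.940·a.
Adding the three: (m₁ − m₂)g = (m₁ + m₂ + 3.940)a, so a = (3.95 − 2.23)(9.81)/(3.95 + 2.23 + 3.940) = 1.667 m/s².

a ≈ 1.67 m/s²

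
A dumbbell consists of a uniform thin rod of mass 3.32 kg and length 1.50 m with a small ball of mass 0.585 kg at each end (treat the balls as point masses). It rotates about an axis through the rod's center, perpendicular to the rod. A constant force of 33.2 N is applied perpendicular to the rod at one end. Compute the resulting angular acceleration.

I_rod = (1/12)ML² = (1/12)(3.32)(1.50)² = 0.6225 kg·m².
I_balls = 2·m·(L/2)² = 2(0.585)(0.7500)² = 0.6581 kg·m².
Total I = 1.281 kg·m².
τ = F·(L/2) = (33.2)(0.750) = 24.90 N·m.
α = τ/I = 24.90/1.281 = 19.44 rad/s².

α ≈ 19.4 rad/s²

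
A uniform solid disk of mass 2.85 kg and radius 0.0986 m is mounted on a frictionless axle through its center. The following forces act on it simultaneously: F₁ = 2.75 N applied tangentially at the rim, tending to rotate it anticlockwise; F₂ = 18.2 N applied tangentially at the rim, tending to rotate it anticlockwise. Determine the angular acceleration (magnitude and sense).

I = ½MR² = (1/2)(2.85)(0.0986)² = 0.01385 kg·m².
Taking anticlockwise as positive: τ₁ = +(2.75)(0.0986) = +0.2712 N·m; τ₂ = +(18.2)(0.0986) = +1.795 N·m.
Net torque τ = 2.066 N·m.
α = τ/I = 2.066/0.01385 = 149.1 rad/s².

α ≈ 149 rad/s², anticlockwise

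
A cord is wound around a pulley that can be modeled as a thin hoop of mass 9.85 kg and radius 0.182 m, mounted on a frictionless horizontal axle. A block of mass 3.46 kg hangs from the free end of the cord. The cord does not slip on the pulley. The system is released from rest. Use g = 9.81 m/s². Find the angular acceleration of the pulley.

I = MR² = (9.85)(0.182)² = 0.3263 kg·m².
Block: mg − T = ma. Pulley: TR = Iα. No-slip: a = αR, so T = (I/R²)a = 9.850·a.
Then mg = (m + 9.850)a, so a = (3.46)(9.81)/(3.46 + 9.850) = 2.550 m/s².
α = a/R = 2.550/0.182 = 14.01 rad/s².

α ≈ 14.0 rad/s²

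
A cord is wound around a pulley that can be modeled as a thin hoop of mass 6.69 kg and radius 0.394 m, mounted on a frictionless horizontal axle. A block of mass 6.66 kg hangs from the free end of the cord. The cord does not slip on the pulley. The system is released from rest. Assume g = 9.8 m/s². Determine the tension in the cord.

T ≈ 32.7 N

I = MR² = (6.69)(0.394)² = 1.039 kg·m².
Block: mg − T = ma. Pulley: TR = Iα. No-slip: a = αR, so T = (I/R²)a = 6.690·a.
Then mg = (m + 6.690)a, so a = (6.66)(9.8)/(6.66 + 6.690) = 4.889 m/s².
T = 6.690·a = 32.71 N.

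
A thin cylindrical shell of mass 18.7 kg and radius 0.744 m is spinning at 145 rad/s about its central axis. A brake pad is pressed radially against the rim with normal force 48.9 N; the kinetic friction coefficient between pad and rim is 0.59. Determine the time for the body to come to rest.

I = MR² = (18.7)(0.744)² = 10.35 kg·m².
Friction force f = μN = (0.59)(48.9) = 28.85 N at the rim; torque magnitude τ = fR = 21.47 N·m, opposing ω.
|α| = τ/I = 21.47/10.35 = 2.074 rad/s² (deceleration).
0 = ω₀ − |α|t ⇒ t = ω₀/|α| = 145/2.074 = 69.92 s.

t ≈ 69.9 s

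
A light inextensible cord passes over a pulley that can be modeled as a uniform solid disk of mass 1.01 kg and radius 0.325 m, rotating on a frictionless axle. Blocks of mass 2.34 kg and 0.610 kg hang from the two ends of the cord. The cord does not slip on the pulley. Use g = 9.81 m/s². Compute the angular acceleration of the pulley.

α ≈ 15.1 rad/s²

I = ½MR² = (1/2)(1.01)(0.325)² = 0.05334 kg·m².
Heavier block: m₁g − T₁ = m₁a. Lighter block: T₂ − m₂g = m₂a.
Pulley: (T₁ − T₂)R = Iα = I(a/R), so T₁ − T₂ = (I/R²)a = (1/2)M_p a = 0.5050·a.
Adding the three: (m₁ − m₂)g = (m₁ + m₂ + 0.5050)a, so a = (2.34 − 0.610)(9.81)/(2.34 + 0.610 + 0.5050) = 4.912 m/s².
α = a/R = 4.912/0.325 = 15.11 rad/s².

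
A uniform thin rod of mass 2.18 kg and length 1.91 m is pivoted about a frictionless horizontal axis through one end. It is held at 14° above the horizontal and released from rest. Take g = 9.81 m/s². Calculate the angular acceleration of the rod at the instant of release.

α ≈ 7.48 rad/s²

About the pivot, I = (1/3)ML² = (1/3)(2.18)(1.91)² = 2.651 kg·m².
The weight acts at the center, a distance L/2 = 0.9550 m from the pivot; τ = Mg(L/2) cos 14° = 19.82 N·m.
α = τ/I = 19.82/2.651 = 7.475 rad/s².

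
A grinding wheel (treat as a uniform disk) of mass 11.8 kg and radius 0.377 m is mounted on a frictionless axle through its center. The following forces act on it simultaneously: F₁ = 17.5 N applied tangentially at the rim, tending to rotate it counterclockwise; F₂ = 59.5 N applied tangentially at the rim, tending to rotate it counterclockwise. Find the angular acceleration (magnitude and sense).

I = ½MR² = (1/2)(11.8)(0.377)² = 0.8386 kg·m².
Taking counterclockwise as positive: τ₁ = +(17.5)(0.377) = +6.598 N·m; τ₂ = +(59.5)(0.377) = +22.43 N·m.
Net torque τ = 29.03 N·m.
α = τ/I = 29.03/0.8386 = 34.62 rad/s².

α ≈ 34.6 rad/s², counterclockwise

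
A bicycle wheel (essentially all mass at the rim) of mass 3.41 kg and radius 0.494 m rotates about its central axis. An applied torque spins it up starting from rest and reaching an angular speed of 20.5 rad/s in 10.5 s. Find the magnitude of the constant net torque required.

τ ≈ 1.62 N·m

I = MR² = (3.41)(0.494)² = 0.8322 kg·m².
α = Δω/Δt = (20.5 − 0)/10.5 = 1.952 rad/s².
τ = Iα = (0.8322)(1.952) = 1.625 N·m.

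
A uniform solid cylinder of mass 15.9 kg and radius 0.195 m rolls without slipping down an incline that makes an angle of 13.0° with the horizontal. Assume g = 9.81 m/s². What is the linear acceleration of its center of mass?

Translation along the incline: Mg sinθ − f = Ma.
Rotation about the center: fR = Iα with I = ½MR². No-slip gives a = αR, so f = (I/R²)a = (1/2)M a.
Substituting: Mg sinθ = (1 + 0.5000)Ma, so a = g sinθ/(1 + 0.5000) = (9.81) sin 13.0° / 1.500 = 1.471 m/s².

a ≈ 1.47 m/s²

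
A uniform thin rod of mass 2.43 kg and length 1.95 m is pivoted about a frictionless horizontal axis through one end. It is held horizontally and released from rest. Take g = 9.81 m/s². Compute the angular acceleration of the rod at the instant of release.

About the pivot, I = (1/3)ML² = (1/3)(2.43)(1.95)² = 3.080 kg·m².
The weight acts at the center, a distance L/2 = 0.9750 m from the pivot; τ = Mg(L/2) = 23.24 N·m.
α = τ/I = 23.24/3.080 = 7.546 rad/s².
(Equivalently α = (3g/(2L)) = 7.546 rad/s².)

α ≈ 7.55 rad/s²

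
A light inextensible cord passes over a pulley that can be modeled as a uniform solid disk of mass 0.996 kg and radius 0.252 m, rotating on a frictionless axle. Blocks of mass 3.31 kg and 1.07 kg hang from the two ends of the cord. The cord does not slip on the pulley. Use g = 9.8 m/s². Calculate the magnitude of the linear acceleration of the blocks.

a ≈ 4.50 m/s²

I = ½MR² = (1/2)(0.996)(0.252)² = 0.03162 kg·m².
Heavier block: m₁g − T₁ = m₁a. Lighter block: T₂ − m₂g = m₂a.
Pulley: (T₁ − T₂)R = Iα = I(a/R), so T₁ − T₂ = (I/R²)a = (1/2)M_p a = 0.4980·a.
Adding the three: (m₁ − m₂)g = (m₁ + m₂ + 0.4980)a, so a = (3.31 − 1.07)(9.8)/(3.31 + 1.07 + 0.4980) = 4.500 m/s².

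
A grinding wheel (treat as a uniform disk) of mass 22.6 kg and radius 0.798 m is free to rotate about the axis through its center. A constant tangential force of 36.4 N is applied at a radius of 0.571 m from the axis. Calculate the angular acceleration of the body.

α ≈ 2.89 rad/s²

I = ½MR² = (1/2)(22.6)(0.798)² = 7.196 kg·m².
τ = F·r = (36.4)(0.571) = 20.78 N·m.
From τ = Iα: α = 20.78/7.196 = 2.888 rad/s².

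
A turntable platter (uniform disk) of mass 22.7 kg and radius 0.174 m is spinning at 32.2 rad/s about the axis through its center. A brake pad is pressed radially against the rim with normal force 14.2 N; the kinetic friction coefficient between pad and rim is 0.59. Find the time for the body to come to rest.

I = ½MR² = (1/2)(22.7)(0.174)² = 0.3436 kg·m².
Friction force f = μN = (0.59)(14.2) = 8.378 N at the rim; torque magnitude τ = fR = 1.458 N·m, opposing ω.
|α| = τ/I = 1.458/0.3436 = 4.242 rad/s² (deceleration).
0 = ω₀ − |α|t ⇒ t = ω₀/|α| = 32.2/4.242 = 7.590 s.

t ≈ 7.59 s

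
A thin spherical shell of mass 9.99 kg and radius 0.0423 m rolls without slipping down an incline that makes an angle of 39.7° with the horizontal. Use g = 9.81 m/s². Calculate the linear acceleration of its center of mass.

Translation along the incline: Mg sinθ − f = Ma.
Rotation about the center: fR = Iα with I = (2/3)MR². No-slip gives a = αR, so f = (I/R²)a = (2/3)M a.
Substituting: Mg sinθ = (1 + 0.6667)Ma, so a = g sinθ/(1 + 0.6667) = (9.81) sin 39.7° / 1.667 = 3.760 m/s².

a ≈ 3.76 m/s²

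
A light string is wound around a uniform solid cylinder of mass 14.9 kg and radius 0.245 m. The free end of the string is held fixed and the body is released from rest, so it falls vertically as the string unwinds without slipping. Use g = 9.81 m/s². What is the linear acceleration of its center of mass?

Translation: Mg − T = Ma. Rotation about the center: TR = Iα with I = ½MR².
With a = αR: T = (I/R²)a = (1/2)M a, so Mg = (1 + 0.5000)Ma.
a = g/(1 + 0.5000) = 9.81/1.500 = 6.540 m/s².

a ≈ 6.54 m/s²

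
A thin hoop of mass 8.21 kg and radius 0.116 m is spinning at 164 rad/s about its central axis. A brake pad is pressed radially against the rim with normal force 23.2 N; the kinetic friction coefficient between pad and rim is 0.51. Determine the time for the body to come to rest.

I = MR² = (8.21)(0.116)² = 0.1105 kg·m².
Friction force f = μN = (0.51)(23.2) = 11.83 N at the rim; torque magnitude τ = fR = 1.373 N·m, opposing ω.
|α| = τ/I = 1.373/0.1105 = 12.42 rad/s² (deceleration).
0 = ω₀ − |α|t ⇒ t = ω₀/|α| = 164/12.42 = 13.20 s.

t ≈ 13.2 s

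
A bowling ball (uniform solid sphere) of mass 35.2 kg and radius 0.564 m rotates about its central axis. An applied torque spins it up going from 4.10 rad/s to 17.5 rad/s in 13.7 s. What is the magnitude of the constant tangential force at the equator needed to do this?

F ≈ 7.77 N

I = (2/5)MR² = (2/5)(35.2)(0.564)² = 4.479 kg·m².
α = Δω/Δt = (17.5 − 4.10)/13.7 = 0.9781 rad/s².
The required torque is τ = Iα = (4.479)(0.9781) = 4.381 N·m.
A tangential force at the equator gives τ = FR, so F = τ/R = 4.381/0.564 = 7.767 N.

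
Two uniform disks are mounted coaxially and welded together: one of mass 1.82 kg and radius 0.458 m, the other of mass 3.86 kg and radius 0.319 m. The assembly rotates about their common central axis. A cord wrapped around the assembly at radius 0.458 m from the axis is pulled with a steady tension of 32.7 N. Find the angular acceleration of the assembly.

I = ½M₁R₁² + ½M₂R₂² = ½(1.82)(0.458)² + ½(3.86)(0.319)² = 0.3873 kg·m².
τ = F r = (32.7)(0.458) = 14.98 N·m.
α = τ/I = 14.98/0.3873 = 38.67 rad/s².

α ≈ 38.7 rad/s²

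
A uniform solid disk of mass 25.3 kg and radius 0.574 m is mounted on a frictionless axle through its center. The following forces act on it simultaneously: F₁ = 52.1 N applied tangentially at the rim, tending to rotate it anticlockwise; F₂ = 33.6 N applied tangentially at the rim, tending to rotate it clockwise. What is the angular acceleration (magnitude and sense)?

α ≈ 2.55 rad/s², anticlockwise

I = ½MR² = (1/2)(25.3)(0.574)² = 4.168 kg·m².
Taking anticlockwise as positive: τ₁ = +(52.1)(0.574) = +29.91 N·m; τ₂ = −(33.6)(0.574) = −19.29 N·m.
Net torque τ = 10.62 N·m.
α = τ/I = 10.62/4.168 = 2.548 rad/s².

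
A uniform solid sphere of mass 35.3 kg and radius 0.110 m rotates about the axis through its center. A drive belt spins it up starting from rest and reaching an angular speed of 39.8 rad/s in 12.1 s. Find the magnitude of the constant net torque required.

I = (2/5)MR² = (2/5)(35.3)(0.110)² = 0.1709 kg·m².
α = Δω/Δt = (39.8 − 0)/12.1 = 3.289 rad/s².
τ = Iα = (0.1709)(3.289) = 0.5620 N·m.

τ ≈ 0.562 N·m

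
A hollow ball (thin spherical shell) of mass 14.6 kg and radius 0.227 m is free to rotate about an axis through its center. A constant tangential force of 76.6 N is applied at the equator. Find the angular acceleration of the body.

α ≈ 34.7 rad/s²

I = (2/3)MR² = (2/3)(14.6)(0.227)² = 0.5015 kg·m².
τ = F R = (76.6)(0.227) = 17.39 N·m.
Newton's second law for rotation, τ = Iα, gives α = τ/I = 17.39/0.5015 = 34.67 rad/s².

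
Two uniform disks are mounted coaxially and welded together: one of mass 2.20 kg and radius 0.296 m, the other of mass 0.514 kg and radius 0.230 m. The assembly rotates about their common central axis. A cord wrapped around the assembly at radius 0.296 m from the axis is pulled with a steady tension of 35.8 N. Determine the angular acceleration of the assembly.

α ≈ 96.4 rad/s²

I = ½M₁R₁² + ½M₂R₂² = ½(2.20)(0.296)² + ½(0.514)(0.230)² = 0.1100 kg·m².
τ = F r = (35.8)(0.296) = 10.60 N·m.
α = τ/I = 10.60/0.1100 = 96.36 rad/s².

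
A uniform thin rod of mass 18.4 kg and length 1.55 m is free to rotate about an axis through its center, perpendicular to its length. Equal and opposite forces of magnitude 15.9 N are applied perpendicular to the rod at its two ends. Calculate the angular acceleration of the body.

I = (1/12)ML² = (1/12)(18.4)(1.55)² = 3.684 kg·m².
The couple gives τ = F·(L/2) + F·(L/2) = F L = (15.9)(1.55) = 24.64 N·m.
Newton's second law for rotation, τ = Iα, gives α = τ/I = 24.64/3.684 = 6.690 rad/s².

α ≈ 6.69 rad/s²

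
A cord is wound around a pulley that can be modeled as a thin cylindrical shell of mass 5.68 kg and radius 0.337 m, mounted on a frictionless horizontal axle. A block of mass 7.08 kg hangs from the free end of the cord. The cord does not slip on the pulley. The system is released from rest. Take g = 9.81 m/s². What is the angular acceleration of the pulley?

α ≈ 16.2 rad/s²

I = MR² = (5.68)(0.337)² = 0.6451 kg·m².
Block: mg − T = ma. Pulley: TR = Iα. No-slip: a = αR, so T = (I/R²)a = 5.680·a.
Then mg = (m + 5.680)a, so a = (7.08)(9.81)/(7.08 + 5.680) = 5.443 m/s².
α = a/R = 5.443/0.337 = 16.15 rad/s².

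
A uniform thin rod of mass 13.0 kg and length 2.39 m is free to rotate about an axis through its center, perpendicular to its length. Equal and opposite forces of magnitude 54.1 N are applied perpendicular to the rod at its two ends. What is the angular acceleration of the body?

I = (1/12)ML² = (1/12)(13.0)(2.39)² = 6.188 kg·m².
The couple gives τ = F·(L/2) + F·(L/2) = F L = (54.1)(2.39) = 129.3 N·m.
Newton's second law for rotation, τ = Iα, gives α = τ/I = 129.3/6.188 = 20.89 rad/s².

α ≈ 20.9 rad/s²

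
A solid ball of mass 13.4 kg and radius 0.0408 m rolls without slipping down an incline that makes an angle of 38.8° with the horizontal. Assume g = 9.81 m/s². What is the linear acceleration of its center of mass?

Translation along the incline: Mg sinθ − f = Ma.
Rotation about the center: fR = Iα with I = (2/5)MR². No-slip gives a = αR, so f = (I/R²)a = (2/5)M a.
Substituting: Mg sinθ = (1 + 0.4000)Ma, so a = g sinθ/(1 + 0.4000) = (9.81) sin 38.8° / 1.400 = 4.391 m/s².

a ≈ 4.39 m/s²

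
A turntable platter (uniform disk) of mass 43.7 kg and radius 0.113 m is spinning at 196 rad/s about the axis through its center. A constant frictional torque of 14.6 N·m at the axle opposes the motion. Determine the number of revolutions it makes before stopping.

≈ 58.4 revolutions

I = ½MR² = (1/2)(43.7)(0.113)² = 0.2790 kg·m².
The net torque has magnitude 14.6 N·m, opposing ω.
|α| = τ/I = 14.60/0.2790 = 52.33 rad/s² (deceleration).
ω² = ω₀² − 2|α|θ with ω = 0 ⇒ θ = ω₀²/(2|α|) = 367.1 rad = 58.42 rev.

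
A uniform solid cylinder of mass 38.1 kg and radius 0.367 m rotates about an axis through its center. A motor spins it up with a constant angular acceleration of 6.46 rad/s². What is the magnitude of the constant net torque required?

I = ½MR² = (1/2)(38.1)(0.367)² = 2.566 kg·m².
τ = Iα = (2.566)(6.460) = 16.58 N·m.

τ ≈ 16.6 N·m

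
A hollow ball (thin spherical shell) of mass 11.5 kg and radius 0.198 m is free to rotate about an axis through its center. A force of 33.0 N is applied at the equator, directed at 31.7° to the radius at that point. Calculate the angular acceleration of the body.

I = (2/3)MR² = (2/3)(11.5)(0.198)² = 0.3006 kg·m².
Only the tangential component produces torque: τ = F R sinθ = (33.0)(0.198) sin 31.7° = 3.433 N·m.
From τ = Iα: α = 3.433/0.3006 = 11.42 rad/s².

α ≈ 11.4 rad/s²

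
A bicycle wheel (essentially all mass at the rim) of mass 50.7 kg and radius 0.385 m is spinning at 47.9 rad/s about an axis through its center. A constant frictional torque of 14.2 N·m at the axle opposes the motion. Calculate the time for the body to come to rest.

I = MR² = (50.7)(0.385)² = 7.515 kg·m².
The net torque has magnitude 14.2 N·m, opposing ω.
|α| = τ/I = 14.20/7.515 = 1.890 rad/s² (deceleration).
0 = ω₀ − |α|t ⇒ t = ω₀/|α| = 47.9/1.890 = 25.35 s.

t ≈ 25.3 s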